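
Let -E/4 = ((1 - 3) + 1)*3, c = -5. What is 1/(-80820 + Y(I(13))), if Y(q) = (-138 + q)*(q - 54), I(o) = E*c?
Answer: -1/58248 ≈ -1.7168e-5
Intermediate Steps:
E = 12 (E = -4*((1 - 3) + 1)*3 = -4*(-2 + 1)*3 = -(-4)*3 = -4*(-3) = 12)
I(o) = -60 (I(o) = 12*(-5) = -60)
Y(q) = (-138 + q)*(-54 + q)
1/(-80820 + Y(I(13))) = 1/(-80820 + (7452 + (-60)**2 - 192*(-60))) = 1/(-80820 + (7452 + 3600 + 11520)) = 1/(-80820 + 22572) = 1/(-58248) = -1/58248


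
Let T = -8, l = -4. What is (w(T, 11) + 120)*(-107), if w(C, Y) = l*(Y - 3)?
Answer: -9416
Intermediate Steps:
w(C, Y) = 12 - 4*Y (w(C, Y) = -4*(Y - 3) = -4*(-3 + Y) = 12 - 4*Y)
(w(T, 11) + 120)*(-107) = ((12 - 4*11) + 120)*(-107) = ((12 - 44) + 120)*(-107) = (-32 + 120)*(-107) = 88*(-107) = -9416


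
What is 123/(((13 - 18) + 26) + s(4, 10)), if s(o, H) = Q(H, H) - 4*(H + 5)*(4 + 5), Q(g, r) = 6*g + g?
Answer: -123/449 ≈ -0.27394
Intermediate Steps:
Q(g, r) = 7*g
s(o, H) = -180 - 29*H (s(o, H) = 7*H - 4*(H + 5)*(4 + 5) = 7*H - 4*(5 + H)*9 = 7*H - 4*(45 + 9*H) = 7*H + (-180 - 36*H) = -180 - 29*H)
123/(((13 - 18) + 26) + s(4, 10)) = 123/(((13 - 18) + 26) + (-180 - 29*10)) = 123/((-5 + 26) + (-180 - 290)) = 123/(21 - 470) = 123/(-449) = -1/449*123 = -123/449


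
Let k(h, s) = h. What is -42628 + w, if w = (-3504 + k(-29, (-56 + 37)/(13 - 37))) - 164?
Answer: -46325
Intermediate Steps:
w = -3697 (w = (-3504 - 29) - 164 = -3533 - 164 = -3697)
-42628 + w = -42628 - 3697 = -46325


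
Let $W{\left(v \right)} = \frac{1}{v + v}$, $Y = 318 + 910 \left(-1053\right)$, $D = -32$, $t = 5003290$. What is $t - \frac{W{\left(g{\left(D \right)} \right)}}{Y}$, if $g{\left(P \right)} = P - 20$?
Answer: $\frac{498441999169919}{99622848} \approx 5.0033 \cdot 10^{6}$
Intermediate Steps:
$g{\left(P \right)} = -20 + P$
$Y = -957912$ ($Y = 318 - 958230 = -957912$)
$W{\left(v \right)} = \frac{1}{2 v}$
$t - \frac{W{\left(g{\left(D \right)} \right)}}{Y} = 5003290 - \frac{\frac{1}{2} \frac{1}{-20 - 32}}{-957912} = 5003290 - \frac{1}{2 \left(-52\right)} \left(- \frac{1}{957912}\right) = 5003290 - \frac{1}{2} \left(- \frac{1}{52}\right) \left(- \frac{1}{957912}\right) = 5003290 - \left(- \frac{1}{104}\right) \left(- \frac{1}{957912}\right) = 5003290 - \frac{1}{99622848} = \frac{498441999169919}{99622848}$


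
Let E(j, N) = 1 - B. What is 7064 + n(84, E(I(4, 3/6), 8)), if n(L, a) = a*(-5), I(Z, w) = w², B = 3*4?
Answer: 7119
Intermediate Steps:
B = 12
E(j, N) = -11 (E(j, N) = 1 - 1*12 = 1 - 12 = -11)
n(L, a) = -5*a
7064 + n(84, E(I(4, 3/6), 8)) = 7064 - 5*(-11) = 7064 + 55 = 7119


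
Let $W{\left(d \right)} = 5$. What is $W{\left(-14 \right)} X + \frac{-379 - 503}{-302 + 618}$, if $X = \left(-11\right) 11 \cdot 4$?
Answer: $- \frac{382801}{158} \approx -2422.8$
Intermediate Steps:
$X = -484$ ($X = \left(-121\right) 4 = -484$)
$W{\left(-14 \right)} X + \frac{-379 - 503}{-302 + 618} = 5 \left(-484\right) + \frac{-379 - 503}{-302 + 618} = -2420 + \frac{-379 - 503}{316} = -2420 + \left(-379 - 503\right) \frac{1}{316} = -2420 - \frac{441}{158} = - \frac{382801}{158}$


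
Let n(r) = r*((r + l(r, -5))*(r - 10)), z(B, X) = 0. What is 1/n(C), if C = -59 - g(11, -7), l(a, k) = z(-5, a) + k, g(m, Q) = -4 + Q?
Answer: -1/147552 ≈ -6.7773e-6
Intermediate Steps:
l(a, k) = k (l(a, k) = 0 + k = k)
C = -48 (C = -59 - (-4 - 7) = -59 - 1*(-11) = -59 + 11 = -48)
n(r) = r*(-10 + r)*(-5 + r) (n(r) = r*((r - 5)*(r - 10)) = r*((-5 + r)*(-10 + r)) = r*((-10 + r)*(-5 + r)) = r*(-10 + r)*(-5 + r))
1/n(C) = 1/(-48*(50 + (-48)² - 15*(-48))) = 1/(-48*(50 + 2304 + 720)) = 1/(-48*3074) = 1/(-147552) = -1/147552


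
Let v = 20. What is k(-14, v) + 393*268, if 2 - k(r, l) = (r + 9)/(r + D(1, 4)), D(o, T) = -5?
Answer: 2001189/19 ≈ 1.0533e+5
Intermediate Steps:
k(r, l) = 2 - (9 + r)/(-5 + r) (k(r, l) = 2 - (r + 9)/(r - 5) = 2 - (9 + r)/(-5 + r))
k(-14, v) + 393*268 = (-19 - 14)/(-5 - 14) + 393*268 = -33/(-19) + 105324 = -1/19*(-33) + 105324 = 33/19 + 105324 = 2001189/19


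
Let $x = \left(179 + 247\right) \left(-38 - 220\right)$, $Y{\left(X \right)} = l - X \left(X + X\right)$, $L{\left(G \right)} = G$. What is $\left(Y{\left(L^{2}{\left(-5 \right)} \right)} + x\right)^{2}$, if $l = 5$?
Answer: $12354989409$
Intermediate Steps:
$Y{\left(X \right)} = 5 - 2 X^{2}$ ($Y{\left(X \right)} = 5 - X \left(X + X\right) = 5 - X 2 X = 5 - 2 X^{2}$)
$x = -109908$ ($x = 426 \left(-258\right) = -109908$)
$\left(Y{\left(L^{2}{\left(-5 \right)} \right)} + x\right)^{2} = \left(\left(5 - 2 \left(\left(-5\right)^{2}\right)^{2}\right) - 109908\right)^{2} = \left(\left(5 - 2 \cdot 25^{2}\right) - 109908\right)^{2} = \left(\left(5 - 1250\right) - 109908\right)^{2} = \left(-1245 - 109908\right)^{2} = \left(-111153\right)^{2} = 12354989409$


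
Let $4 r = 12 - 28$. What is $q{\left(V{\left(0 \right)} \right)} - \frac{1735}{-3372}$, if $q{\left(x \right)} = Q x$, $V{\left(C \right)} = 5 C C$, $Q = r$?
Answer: $\frac{1735}{3372} \approx 0.51453$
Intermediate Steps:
$r = -4$ ($r = \frac{12 - 28}{4} = \frac{1}{4} \left(-16\right) = -4$)
$Q = -4$
$V{\left(C \right)} = 5 C^{2}$
$q{\left(x \right)} = - 4 x$
$q{\left(V{\left(0 \right)} \right)} - \frac{1735}{-3372} = - 4 \cdot 5 \cdot 0^{2} - \frac{1735}{-3372} = - 4 \cdot 5 \cdot 0 - 1735 \left(- \frac{1}{3372}\right) = \left(-4\right) 0 - - \frac{1735}{3372} = 0 + \frac{1735}{3372} = \frac{1735}{3372}$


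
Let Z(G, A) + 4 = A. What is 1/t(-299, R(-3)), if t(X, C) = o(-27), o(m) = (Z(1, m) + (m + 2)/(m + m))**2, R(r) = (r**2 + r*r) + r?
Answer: 2916/2719201 ≈ 0.0010724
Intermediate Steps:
R(r) = r + 2*r**2 (R(r) = (r**2 + r**2) + r = 2*r**2 + r = r + 2*r**2)
Z(G, A) = -4 + A
o(m) = (-4 + m + (2 + m)/(2*m))**2 (o(m) = ((-4 + m) + (m + 2)/(m + m))**2 = ((-4 + m) + (2 + m)/((2*m)))**2 = ((-4 + m) + (2 + m)*(1/(2*m)))**2 = ((-4 + m) + (2 + m)/(2*m))**2 = (-4 + m + (2 + m)/(2*m))**2)
t(X, C) = 2719201/2916 (t(X, C) = (1/4)*(2 - 27 + 2*(-27)*(-4 - 27))**2/(-27)**2 = (1/4)*(1/729)*(2 - 27 + 2*(-27)*(-31))**2 = (1/4)*(1/729)*(2 - 27 + 1674)**2 = (1/4)*(1/729)*1649**2 = (1/4)*(1/729)*2719201 = 2719201/2916)
1/t(-299, R(-3)) = 1/(2719201/2916) = 2916/2719201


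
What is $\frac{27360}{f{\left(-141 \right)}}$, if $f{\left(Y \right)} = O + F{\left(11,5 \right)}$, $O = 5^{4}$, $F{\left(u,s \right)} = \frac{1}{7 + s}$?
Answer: $\frac{328320}{7501} \approx 43.77$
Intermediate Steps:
$O = 625$
$f{\left(Y \right)} = \frac{7501}{12}$ ($f{\left(Y \right)} = 625 + \frac{1}{7 + 5} = 625 + \frac{1}{12} = \frac{7501}{12}$)
$\frac{27360}{f{\left(-141 \right)}} = \frac{27360}{\frac{7501}{12}} = 27360 \cdot \frac{12}{7501} = \frac{328320}{7501}$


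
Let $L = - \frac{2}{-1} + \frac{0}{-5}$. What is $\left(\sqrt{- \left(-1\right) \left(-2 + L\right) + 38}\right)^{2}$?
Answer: $38$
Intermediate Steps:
$L = 2$ ($L = \left(-2\right) \left(-1\right) + 0 \left(- \frac{1}{5}\right) = 2 + 0 = 2$)
$\left(\sqrt{- \left(-1\right) \left(-2 + L\right) + 38}\right)^{2} = \left(\sqrt{- \left(-1\right) \left(-2 + 2\right) + 38}\right)^{2} = \left(\sqrt{- \left(-1\right) 0 + 38}\right)^{2} = \left(\sqrt{\left(-1\right) 0 + 38}\right)^{2} = \left(\sqrt{0 + 38}\right)^{2} = \left(\sqrt{38}\right)^{2} = 38$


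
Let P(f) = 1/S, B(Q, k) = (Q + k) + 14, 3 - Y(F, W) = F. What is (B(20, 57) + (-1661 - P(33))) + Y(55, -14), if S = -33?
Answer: -53525/33 ≈ -1622.0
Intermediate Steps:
Y(F, W) = 3 - F
B(Q, k) = 14 + Q + k
P(f) = -1/33 (P(f) = 1/(-33) = -1/33)
(B(20, 57) + (-1661 - P(33))) + Y(55, -14) = ((14 + 20 + 57) + (-1661 - 1*(-1/33))) + (3 - 1*55) = (91 + (-1661 + 1/33)) + (3 - 55) = (91 - 54812/33) - 52 = -51809/33 - 52 = -53525/33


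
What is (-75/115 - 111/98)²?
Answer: 16184529/5080516 ≈ 3.1856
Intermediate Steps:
(-75/115 - 111/98)² = (-75*1/115 - 111*1/98)² = (-15/23 - 111/98)² = (-4023/2254)² = 16184529/5080516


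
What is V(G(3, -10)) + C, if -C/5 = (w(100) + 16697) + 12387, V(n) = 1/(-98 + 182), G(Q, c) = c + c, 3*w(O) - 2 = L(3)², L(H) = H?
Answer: -4072273/28 ≈ -1.4544e+5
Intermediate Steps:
w(O) = 11/3 (w(O) = ⅔ + (⅓)*3² = ⅔ + (⅓)*9 = ⅔ + 3 = 11/3)
G(Q, c) = 2*c
V(n) = 1/84
C = -436315/3 (C = -5*((11/3 + 16697) + 12387) = -5*(50102/3 + 12387) = -5*87263/3 = -436315/3 ≈ -1.4544e+5)
V(G(3, -10)) + C = 1/84 - 436315/3 = -4072273/28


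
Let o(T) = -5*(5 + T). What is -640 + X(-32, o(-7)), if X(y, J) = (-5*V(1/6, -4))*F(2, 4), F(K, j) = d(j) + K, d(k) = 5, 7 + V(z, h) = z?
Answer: -2405/6 ≈ -400.83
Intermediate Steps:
V(z, h) = -7 + z
o(T) = -25 - 5*T
F(K, j) = 5 + K
X(y, J) = 1435/6 (X(y, J) = (-5*(-7 + 1/6))*(5 + 2) = -5*(-7 + ⅙)*7 = -5*(-41/6)*7 = (205/6)*7 = 1435/6)
-640 + X(-32, o(-7)) = -640 + 1435/6 = -2405/6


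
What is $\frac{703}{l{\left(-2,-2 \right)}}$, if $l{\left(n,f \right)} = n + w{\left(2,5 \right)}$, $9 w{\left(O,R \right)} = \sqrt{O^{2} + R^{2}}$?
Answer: $- \frac{113886}{295} - \frac{6327 \sqrt{29}}{295} \approx -501.55$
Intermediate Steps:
$w{\left(O,R \right)} = \frac{\sqrt{O^{2} + R^{2}}}{9}$
$l{\left(n,f \right)} = n + \frac{\sqrt{29}}{9}$ ($l{\left(n,f \right)} = n + \frac{\sqrt{2^{2} + 5^{2}}}{9} = n + \frac{\sqrt{4 + 25}}{9} = n + \frac{\sqrt{29}}{9}$)
$\frac{703}{l{\left(-2,-2 \right)}} = \frac{703}{-2 + \frac{\sqrt{29}}{9}}$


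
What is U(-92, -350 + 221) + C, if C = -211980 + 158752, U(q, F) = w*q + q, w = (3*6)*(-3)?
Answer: -48352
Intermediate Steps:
w = -54 (w = 18*(-3) = -54)
U(q, F) = -53*q (U(q, F) = -54*q + q = -53*q)
C = -53228
U(-92, -350 + 221) + C = -53*(-92) - 53228 = 4876 - 53228 = -48352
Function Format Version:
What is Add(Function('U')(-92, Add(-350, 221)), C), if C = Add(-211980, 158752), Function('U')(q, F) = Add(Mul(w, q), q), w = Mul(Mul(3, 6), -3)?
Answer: -48352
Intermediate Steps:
w = -54 (w = Mul(18, -3) = -54)
Function('U')(q, F) = Mul(-53, q) (Function('U')(q, F) = Add(Mul(-54, q), q) = Mul(-53, q))
C = -53228
Add(Function('U')(-92, Add(-350, 221)), C) = Add(Mul(-53, -92), -53228) = Add(4876, -53228) = -48352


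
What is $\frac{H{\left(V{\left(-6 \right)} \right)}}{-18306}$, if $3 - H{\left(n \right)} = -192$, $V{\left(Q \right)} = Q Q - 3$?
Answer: $- \frac{65}{6102} \approx -0.010652$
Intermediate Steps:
$V{\left(Q \right)} = -3 + Q^{2}$ ($V{\left(Q \right)} = Q^{2} - 3 = -3 + Q^{2}$)
$H{\left(n \right)} = 195$ ($H{\left(n \right)} = 3 - -192 = 3 + 192 = 195$)
$\frac{H{\left(V{\left(-6 \right)} \right)}}{-18306} = \frac{195}{-18306} = 195 \left(- \frac{1}{18306}\right) = - \frac{65}{6102}$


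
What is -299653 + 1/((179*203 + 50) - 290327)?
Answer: -76093882821/253940 ≈ -2.9965e+5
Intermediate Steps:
-299653 + 1/((179*203 + 50) - 290327) = -299653 + 1/((36337 + 50) - 290327) = -299653 + 1/(36387 - 290327) = -299653 + 1/(-253940) = -299653 - 1/253940 = -76093882821/253940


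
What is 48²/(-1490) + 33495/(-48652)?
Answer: -81000879/36245740 ≈ -2.2348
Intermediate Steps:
48²/(-1490) + 33495/(-48652) = 2304*(-1/1490) + 33495*(-1/48652) = -1152/745 - 33495/48652 = -81000879/36245740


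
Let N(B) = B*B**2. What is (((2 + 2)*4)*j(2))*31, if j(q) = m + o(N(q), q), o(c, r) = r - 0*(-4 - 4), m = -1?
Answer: 496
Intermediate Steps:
N(B) = B**3
o(c, r) = r (o(c, r) = r - 0*(-8) = r - 1*0 = r + 0 = r)
j(q) = -1 + q
(((2 + 2)*4)*j(2))*31 = (((2 + 2)*4)*(-1 + 2))*31 = ((4*4)*1)*31 = (16*1)*31 = 16*31 = 496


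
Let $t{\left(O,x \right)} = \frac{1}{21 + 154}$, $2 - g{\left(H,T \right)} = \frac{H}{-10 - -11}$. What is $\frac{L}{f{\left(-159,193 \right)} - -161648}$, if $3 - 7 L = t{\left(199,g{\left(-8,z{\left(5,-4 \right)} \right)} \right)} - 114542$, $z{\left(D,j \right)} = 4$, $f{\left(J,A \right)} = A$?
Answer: $\frac{20045374}{198255225} \approx 0.10111$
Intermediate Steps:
$g{\left(H,T \right)} = 2 - H$ ($g{\left(H,T \right)} = 2 - \frac{H}{-10 - -11} = 2 - \frac{H}{-10 + 11} = 2 - \frac{H}{1} = 2 - H 1 = 2 - H$)
$t{\left(O,x \right)} = \frac{1}{175}$
$L = \frac{20045374}{1225}$ ($L = \frac{3}{7} - \frac{\frac{1}{175} - 114542}{7} = \frac{3}{7} - - \frac{20044849}{1225} = \frac{3}{7} + \frac{20044849}{1225} = \frac{20045374}{1225} \approx 16364.0$)
$\frac{L}{f{\left(-159,193 \right)} - -161648} = \frac{20045374}{1225 \left(193 - -161648\right)} = \frac{20045374}{1225 \left(193 + 161648\right)} = \frac{20045374}{1225 \cdot 161841} = \frac{20045374}{1225} \cdot \frac{1}{161841} = \frac{20045374}{198255225}$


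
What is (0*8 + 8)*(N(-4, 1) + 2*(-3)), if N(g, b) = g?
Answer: -80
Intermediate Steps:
(0*8 + 8)*(N(-4, 1) + 2*(-3)) = (0*8 + 8)*(-4 + 2*(-3)) = (0 + 8)*(-4 - 6) = 8*(-10) = -80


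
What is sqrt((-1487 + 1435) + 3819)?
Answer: sqrt(3767) ≈ 61.376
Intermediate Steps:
sqrt((-1487 + 1435) + 3819) = sqrt(-52 + 3819) = sqrt(3767)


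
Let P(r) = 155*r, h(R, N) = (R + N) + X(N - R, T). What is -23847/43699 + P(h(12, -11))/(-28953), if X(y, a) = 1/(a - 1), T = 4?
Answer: -2098419953/3795651441 ≈ -0.55285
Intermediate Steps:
X(y, a) = 1/(-1 + a)
h(R, N) = 1/3 + N + R (h(R, N) = (R + N) + 1/(-1 + 4) = (N + R) + 1/3 = 1/3 + N + R)
-23847/43699 + P(h(12, -11))/(-28953) = -23847/43699 + (155*(1/3 - 11 + 12))/(-28953) = -23847*1/43699 + (155*(4/3))*(-1/28953) = -23847/43699 + (620/3)*(-1/28953) = -23847/43699 - 620/86859 = -2098419953/3795651441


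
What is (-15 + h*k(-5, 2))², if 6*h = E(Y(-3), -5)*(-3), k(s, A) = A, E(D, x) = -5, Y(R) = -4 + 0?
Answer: 100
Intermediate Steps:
Y(R) = -4
h = 5/2 (h = (-5*(-3))/6 = (⅙)*15 = 5/2 ≈ 2.5000)
(-15 + h*k(-5, 2))² = (-15 + (5/2)*2)² = (-15 + 5)² = (-10)² = 100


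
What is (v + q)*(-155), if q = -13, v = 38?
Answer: -3875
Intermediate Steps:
(v + q)*(-155) = (38 - 13)*(-155) = 25*(-155) = -3875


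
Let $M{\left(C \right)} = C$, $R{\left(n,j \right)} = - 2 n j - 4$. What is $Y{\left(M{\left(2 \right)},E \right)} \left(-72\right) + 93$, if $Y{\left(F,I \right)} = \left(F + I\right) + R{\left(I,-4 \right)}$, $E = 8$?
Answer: $-4947$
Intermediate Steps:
$R{\left(n,j \right)} = -4 - 2 j n$ ($R{\left(n,j \right)} = - 2 j n - 4 = -4 - 2 j n$)
$Y{\left(F,I \right)} = -4 + F + 9 I$ ($Y{\left(F,I \right)} = \left(F + I\right) - \left(4 - 8 I\right) = \left(F + I\right) + \left(-4 + 8 I\right) = -4 + F + 9 I$)
$Y{\left(M{\left(2 \right)},E \right)} \left(-72\right) + 93 = \left(-4 + 2 + 9 \cdot 8\right) \left(-72\right) + 93 = \left(-4 + 2 + 72\right) \left(-72\right) + 93 = 70 \left(-72\right) + 93 = -5040 + 93 = -4947$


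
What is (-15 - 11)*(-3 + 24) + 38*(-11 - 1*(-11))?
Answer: -546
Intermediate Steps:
(-15 - 11)*(-3 + 24) + 38*(-11 - 1*(-11)) = -26*21 + 38*(-11 + 11) = -546 + 38*0 = -546 + 0 = -546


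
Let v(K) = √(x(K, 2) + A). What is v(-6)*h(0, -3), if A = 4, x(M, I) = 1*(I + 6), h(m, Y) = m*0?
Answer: 0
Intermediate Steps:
h(m, Y) = 0
x(M, I) = 6 + I (x(M, I) = 1*(6 + I) = 6 + I)
v(K) = 2*√3 (v(K) = √((6 + 2) + 4) = √(8 + 4) = √12 = 2*√3)
v(-6)*h(0, -3) = (2*√3)*0 = 0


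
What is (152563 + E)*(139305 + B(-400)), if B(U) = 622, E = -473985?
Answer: -44975616194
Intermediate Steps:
(152563 + E)*(139305 + B(-400)) = (152563 - 473985)*(139305 + 622) = -321422*139927 = -44975616194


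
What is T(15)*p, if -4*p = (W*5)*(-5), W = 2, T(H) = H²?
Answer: 5625/2 ≈ 2812.5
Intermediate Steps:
p = 25/2 (p = -2*5*(-5)/4 = -5*(-5)/2 = -¼*(-50) = 25/2 ≈ 12.500)
T(15)*p = 15²*(25/2) = 225*(25/2) = 5625/2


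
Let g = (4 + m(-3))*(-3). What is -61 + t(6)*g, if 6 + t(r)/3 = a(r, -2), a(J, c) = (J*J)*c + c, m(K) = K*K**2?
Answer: -16621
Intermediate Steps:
m(K) = K**3
a(J, c) = c + c*J**2 (a(J, c) = J**2*c + c = c*J**2 + c = c + c*J**2)
g = 69 (g = (4 + (-3)**3)*(-3) = (4 - 27)*(-3) = -23*(-3) = 69)
t(r) = -24 - 6*r**2 (t(r) = -18 + 3*(-2*(1 + r**2)) = -18 + 3*(-2 - 2*r**2) = -18 + (-6 - 6*r**2) = -24 - 6*r**2)
-61 + t(6)*g = -61 + (-24 - 6*6**2)*69 = -61 + (-24 - 6*36)*69 = -61 + (-24 - 216)*69 = -61 - 240*69 = -61 - 16560 = -16621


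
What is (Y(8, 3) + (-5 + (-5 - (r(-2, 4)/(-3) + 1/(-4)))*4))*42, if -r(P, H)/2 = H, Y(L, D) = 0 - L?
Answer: -1792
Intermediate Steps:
Y(L, D) = -L
r(P, H) = -2*H
(Y(8, 3) + (-5 + (-5 - (r(-2, 4)/(-3) + 1/(-4)))*4))*42 = (-1*8 + (-5 + (-5 - (-2*4/(-3) + 1/(-4)))*4))*42 = (-8 + (-5 + (-5 - (-8*(-1/3) + 1*(-1/4)))*4))*42 = (-8 + (-5 + (-5 - (8/3 - 1/4))*4))*42 = (-8 + (-5 + (-5 - 1*29/12)*4))*42 = (-8 + (-5 + (-5 - 29/12)*4))*42 = (-8 + (-5 - 89/12*4))*42 = (-8 + (-5 - 89/3))*42 = (-8 - 104/3)*42 = -128/3*42 = -1792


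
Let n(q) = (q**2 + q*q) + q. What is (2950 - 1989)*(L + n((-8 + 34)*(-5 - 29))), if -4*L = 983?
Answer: 6003490969/4 ≈ 1.5009e+9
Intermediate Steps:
L = -983/4 (L = -1/4*983 = -983/4 ≈ -245.75)
n(q) = q + 2*q**2 (n(q) = (q**2 + q**2) + q = 2*q**2 + q = q + 2*q**2)
(2950 - 1989)*(L + n((-8 + 34)*(-5 - 29))) = (2950 - 1989)*(-983/4 + ((-8 + 34)*(-5 - 29))*(1 + 2*((-8 + 34)*(-5 - 29)))) = 961*(-983/4 + (26*(-34))*(1 + 2*(26*(-34)))) = 961*(-983/4 - 884*(1 + 2*(-884))) = 961*(-983/4 - 884*(1 - 1768)) = 961*(-983/4 - 884*(-1767)) = 961*(-983/4 + 1562028) = 961*(6247129/4) = 6003490969/4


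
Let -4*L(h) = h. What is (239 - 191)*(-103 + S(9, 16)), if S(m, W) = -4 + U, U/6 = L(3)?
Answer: -5352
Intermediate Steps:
L(h) = -h/4
U = -9/2 (U = 6*(-¼*3) = 6*(-¾) = -9/2 ≈ -4.5000)
S(m, W) = -17/2 (S(m, W) = -4 - 9/2 = -17/2)
(239 - 191)*(-103 + S(9, 16)) = (239 - 191)*(-103 - 17/2) = 48*(-223/2) = -5352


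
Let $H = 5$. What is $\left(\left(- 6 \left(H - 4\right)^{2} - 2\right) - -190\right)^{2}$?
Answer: $33124$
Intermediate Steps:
$\left(\left(- 6 \left(H - 4\right)^{2} - 2\right) - -190\right)^{2} = \left(\left(- 6 \left(5 - 4\right)^{2} - 2\right) - -190\right)^{2} = \left(\left(- 6 \cdot 1^{2} - 2\right) + \left(-2 + 192\right)\right)^{2} = \left(\left(\left(-6\right) 1 - 2\right) + 190\right)^{2} = \left(\left(-6 - 2\right) + 190\right)^{2} = \left(-8 + 190\right)^{2} = 182^{2} = 33124$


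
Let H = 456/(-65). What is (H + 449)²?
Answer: 825355441/4225 ≈ 1.9535e+5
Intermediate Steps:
H = -456/65 (H = 456*(-1/65) = -456/65 ≈ -7.0154)
(H + 449)² = (-456/65 + 449)² = (28729/65)² = 825355441/4225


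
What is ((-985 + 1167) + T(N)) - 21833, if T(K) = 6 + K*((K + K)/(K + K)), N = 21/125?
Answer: -2705604/125 ≈ -21645.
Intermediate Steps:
N = 21/125 (N = 21*(1/125) = 21/125 ≈ 0.16800)
T(K) = 6 + K (T(K) = 6 + K*((2*K)/((2*K))) = 6 + K*((2*K)*(1/(2*K))) = 6 + K*1 = 6 + K)
((-985 + 1167) + T(N)) - 21833 = ((-985 + 1167) + (6 + 21/125)) - 21833 = (182 + 771/125) - 21833 = 23521/125 - 21833 = -2705604/125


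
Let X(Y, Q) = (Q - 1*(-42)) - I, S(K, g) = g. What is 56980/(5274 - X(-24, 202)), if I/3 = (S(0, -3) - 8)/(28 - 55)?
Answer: 512820/45281 ≈ 11.325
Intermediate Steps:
I = 11/9 (I = 3*((-3 - 8)/(28 - 55)) = 3*(-11/(-27)) = 3*(-11*(-1/27)) = 3*(11/27) = 11/9 ≈ 1.2222)
X(Y, Q) = 367/9 + Q (X(Y, Q) = (Q - 1*(-42)) - 1*11/9 = (Q + 42) - 11/9 = (42 + Q) - 11/9 = 367/9 + Q)
56980/(5274 - X(-24, 202)) = 56980/(5274 - (367/9 + 202)) = 56980/(5274 - 1*2185/9) = 56980/(5274 - 2185/9) = 56980/(45281/9) = 56980*(9/45281) = 512820/45281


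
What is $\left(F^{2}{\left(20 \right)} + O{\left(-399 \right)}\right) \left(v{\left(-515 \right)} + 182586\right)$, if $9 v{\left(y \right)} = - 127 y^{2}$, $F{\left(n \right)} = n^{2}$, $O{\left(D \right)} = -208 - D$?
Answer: $-570285317499$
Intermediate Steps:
$v{\left(y \right)} = - \frac{127 y^{2}}{9}$ ($v{\left(y \right)} = \frac{\left(-127\right) y^{2}}{9} = - \frac{127 y^{2}}{9}$)
$\left(F^{2}{\left(20 \right)} + O{\left(-399 \right)}\right) \left(v{\left(-515 \right)} + 182586\right) = \left(\left(20^{2}\right)^{2} - -191\right) \left(- \frac{127 \left(-515\right)^{2}}{9} + 182586\right) = \left(400^{2} + \left(-208 + 399\right)\right) \left(\left(- \frac{127}{9}\right) 265225 + 182586\right) = \left(160000 + 191\right) \left(- \frac{33683575}{9} + 182586\right) = 160191 \left(- \frac{32040301}{9}\right) = -570285317499$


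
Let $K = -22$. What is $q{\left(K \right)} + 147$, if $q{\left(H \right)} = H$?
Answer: $125$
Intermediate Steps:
$q{\left(K \right)} + 147 = -22 + 147 = 125$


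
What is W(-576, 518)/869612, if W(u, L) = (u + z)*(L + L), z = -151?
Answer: -188293/217403 ≈ -0.86610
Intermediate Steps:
W(u, L) = 2*L*(-151 + u) (W(u, L) = (u - 151)*(L + L) = (-151 + u)*(2*L) = 2*L*(-151 + u))
W(-576, 518)/869612 = (2*518*(-151 - 576))/869612 = (2*518*(-727))*(1/869612) = -753172*1/869612 = -188293/217403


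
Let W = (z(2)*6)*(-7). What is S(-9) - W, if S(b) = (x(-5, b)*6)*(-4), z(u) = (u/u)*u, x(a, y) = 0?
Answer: 84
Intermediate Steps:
z(u) = u (z(u) = 1*u = u)
S(b) = 0 (S(b) = (0*6)*(-4) = 0*(-4) = 0)
W = -84 (W = (2*6)*(-7) = 12*(-7) = -84)
S(-9) - W = 0 - 1*(-84) = 0 + 84 = 84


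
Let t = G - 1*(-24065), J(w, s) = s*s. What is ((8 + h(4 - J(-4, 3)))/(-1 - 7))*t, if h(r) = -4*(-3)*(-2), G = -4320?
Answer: 39490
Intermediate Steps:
J(w, s) = s²
h(r) = -24 (h(r) = 12*(-2) = -24)
t = 19745 (t = -4320 - 1*(-24065) = -4320 + 24065 = 19745)
((8 + h(4 - J(-4, 3)))/(-1 - 7))*t = ((8 - 24)/(-1 - 7))*19745 = -16/(-8)*19745 = -16*(-⅛)*19745 = 2*19745 = 39490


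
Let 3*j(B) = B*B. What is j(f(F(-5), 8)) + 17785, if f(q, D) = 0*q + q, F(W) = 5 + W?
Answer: 17785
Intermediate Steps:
f(q, D) = q (f(q, D) = 0 + q = q)
j(B) = B**2/3 (j(B) = (B*B)/3 = B**2/3)
j(f(F(-5), 8)) + 17785 = (5 - 5)**2/3 + 17785 = (1/3)*0**2 + 17785 = (1/3)*0 + 17785 = 0 + 17785 = 17785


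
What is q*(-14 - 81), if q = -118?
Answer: 11210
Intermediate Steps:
q*(-14 - 81) = -118*(-14 - 81) = -118*(-95) = 11210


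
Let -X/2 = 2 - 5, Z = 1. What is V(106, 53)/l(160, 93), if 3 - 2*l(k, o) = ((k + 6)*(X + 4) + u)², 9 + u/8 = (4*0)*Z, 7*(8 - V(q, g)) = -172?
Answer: -456/17652187 ≈ -2.5833e-5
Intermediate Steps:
X = 6 (X = -2*(2 - 5) = -2*(-3) = 6)
V(q, g) = 228/7 (V(q, g) = 8 - ⅐*(-172) = 8 + 172/7 = 228/7)
u = -72 (u = -72 + 8*((4*0)*1) = -72 + 8*(0*1) = -72 + 8*0 = -72 + 0 = -72)
l(k, o) = 3/2 - (-12 + 10*k)²/2 (l(k, o) = 3/2 - ((k + 6)*(6 + 4) - 72)²/2 = 3/2 - ((6 + k)*10 - 72)²/2 = 3/2 - ((60 + 10*k) - 72)²/2 = 3/2 - (-12 + 10*k)²/2)
V(106, 53)/l(160, 93) = 228/(7*(3/2 - 2*(-6 + 5*160)²)) = 228/(7*(3/2 - 2*(-6 + 800)²)) = 228/(7*(3/2 - 2*794²)) = 228/(7*(3/2 - 2*630436)) = 228/(7*(3/2 - 1260872)) = 228/(7*(-2521741/2)) = (228/7)*(-2/2521741) = -456/17652187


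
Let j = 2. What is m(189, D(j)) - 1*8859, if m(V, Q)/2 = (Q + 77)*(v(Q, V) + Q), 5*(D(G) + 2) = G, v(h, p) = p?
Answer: 485023/25 ≈ 19401.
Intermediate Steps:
D(G) = -2 + G/5
m(V, Q) = 2*(77 + Q)*(Q + V) (m(V, Q) = 2*((Q + 77)*(V + Q)) = 2*((77 + Q)*(Q + V)) = 2*(77 + Q)*(Q + V))
m(189, D(j)) - 1*8859 = (2*(-2 + (⅕)*2)² + 154*(-2 + (⅕)*2) + 154*189 + 2*(-2 + (⅕)*2)*189) - 1*8859 = (2*(-2 + ⅖)² + 154*(-2 + ⅖) + 29106 + 2*(-2 + ⅖)*189) - 8859 = (2*(-8/5)² + 154*(-8/5) + 29106 + 2*(-8/5)*189) - 8859 = (2*(64/25) - 1232/5 + 29106 - 3024/5) - 8859 = (128/25 - 1232/5 + 29106 - 3024/5) - 8859 = 706498/25 - 8859 = 485023/25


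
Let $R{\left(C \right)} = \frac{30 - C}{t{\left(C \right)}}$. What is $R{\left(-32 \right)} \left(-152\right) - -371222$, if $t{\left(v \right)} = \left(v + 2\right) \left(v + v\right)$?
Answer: $\frac{44546051}{120} \approx 3.7122 \cdot 10^{5}$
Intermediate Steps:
$t{\left(v \right)} = 2 v \left(2 + v\right)$ ($t{\left(v \right)} = \left(2 + v\right) 2 v = 2 v \left(2 + v\right)$)
$R{\left(C \right)} = \frac{30 - C}{2 C \left(2 + C\right)}$
$R{\left(-32 \right)} \left(-152\right) - -371222 = \frac{30 - -32}{2 \left(-32\right) \left(2 - 32\right)} \left(-152\right) - -371222 = \frac{1}{2} \left(- \frac{1}{32}\right) \frac{1}{-30} \left(30 + 32\right) \left(-152\right) + 371222 = \frac{1}{2} \left(- \frac{1}{32}\right) \left(- \frac{1}{30}\right) 62 \left(-152\right) + 371222 = \frac{31}{960} \left(-152\right) + 371222 = - \frac{589}{120} + 371222 = \frac{44546051}{120}$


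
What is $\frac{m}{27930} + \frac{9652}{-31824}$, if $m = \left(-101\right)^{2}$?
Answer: $\frac{2294011}{37035180} \approx 0.061941$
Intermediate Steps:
$m = 10201$
$\frac{m}{27930} + \frac{9652}{-31824} = \frac{10201}{27930} + \frac{9652}{-31824} = 10201 \cdot \frac{1}{27930} + 9652 \left(- \frac{1}{31824}\right) = \frac{10201}{27930} - \frac{2413}{7956} = \frac{2294011}{37035180}$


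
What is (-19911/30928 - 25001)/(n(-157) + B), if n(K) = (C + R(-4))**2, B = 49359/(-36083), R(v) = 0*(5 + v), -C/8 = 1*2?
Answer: -27901210023637/284163030992 ≈ -98.187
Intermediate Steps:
C = -16 (C = -8*2 = -16)
R(v) = 0
B = -49359/36083 (B = 49359*(-1/36083) = -49359/36083 ≈ -1.3679)
n(K) = 256 (n(K) = (-16 + 0)**2 = (-16)**2 = 256)
(-19911/30928 - 25001)/(n(-157) + B) = (-19911/30928 - 25001)/(256 - 49359/36083) = (-19911*1/30928 - 25001)/(9187889/36083) = (-19911/30928 - 25001)*(36083/9187889) = -773250839/30928*36083/9187889 = -27901210023637/284163030992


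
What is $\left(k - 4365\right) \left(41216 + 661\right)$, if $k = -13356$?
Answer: $-742102317$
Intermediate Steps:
$\left(k - 4365\right) \left(41216 + 661\right) = \left(-13356 - 4365\right) \left(41216 + 661\right) = \left(-17721\right) 41877 = -742102317$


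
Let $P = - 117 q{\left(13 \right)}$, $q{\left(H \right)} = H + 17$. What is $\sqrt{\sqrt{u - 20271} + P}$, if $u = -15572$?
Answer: $\sqrt{-3510 + i \sqrt{35843}} \approx 1.5972 + 59.267 i$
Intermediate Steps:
$q{\left(H \right)} = 17 + H$
$P = -3510$ ($P = - 117 \left(17 + 13\right) = \left(-117\right) 30 = -3510$)
$\sqrt{\sqrt{u - 20271} + P} = \sqrt{\sqrt{-15572 - 20271} - 3510} = \sqrt{\sqrt{-35843} - 3510} = \sqrt{i \sqrt{35843} - 3510} = \sqrt{-3510 + i \sqrt{35843}}$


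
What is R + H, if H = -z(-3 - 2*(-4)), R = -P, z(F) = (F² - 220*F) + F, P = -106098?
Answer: 107168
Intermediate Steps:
z(F) = F² - 219*F
R = 106098 (R = -1*(-106098) = 106098)
H = 1070 (H = -(-3 - 2*(-4))*(-219 + (-3 - 2*(-4))) = -(-3 + 8)*(-219 + (-3 + 8)) = -5*(-219 + 5) = -5*(-214) = -1*(-1070) = 1070)
R + H = 106098 + 1070 = 107168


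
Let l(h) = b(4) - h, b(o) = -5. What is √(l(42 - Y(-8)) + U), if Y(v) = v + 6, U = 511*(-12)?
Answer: I*√6181 ≈ 78.619*I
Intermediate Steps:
U = -6132
Y(v) = 6 + v
l(h) = -5 - h
√(l(42 - Y(-8)) + U) = √((-5 - (42 - (6 - 8))) - 6132) = √((-5 - (42 - 1*(-2))) - 6132) = √((-5 - (42 + 2)) - 6132) = √((-5 - 1*44) - 6132) = √((-5 - 44) - 6132) = √(-49 - 6132) = √(-6181) = I*√6181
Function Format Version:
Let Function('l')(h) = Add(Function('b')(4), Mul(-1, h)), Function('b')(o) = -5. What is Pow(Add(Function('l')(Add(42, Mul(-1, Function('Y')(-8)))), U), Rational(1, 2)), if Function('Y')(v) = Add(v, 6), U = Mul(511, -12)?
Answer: Mul(I, Pow(6181, Rational(1, 2))) ≈ Mul(78.619, I)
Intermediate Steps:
U = -6132
Function('Y')(v) = Add(6, v)
Function('l')(h) = Add(-5, Mul(-1, h))
Pow(Add(Function('l')(Add(42, Mul(-1, Function('Y')(-8)))), U), Rational(1, 2)) = Pow(Add(Add(-5, Mul(-1, Add(42, Mul(-1, Add(6, -8))))), -6132), Rational(1, 2)) = Pow(Add(Add(-5, Mul(-1, Add(42, Mul(-1, -2)))), -6132), Rational(1, 2)) = Pow(Add(Add(-5, Mul(-1, Add(42, 2))), -6132), Rational(1, 2)) = Pow(Add(Add(-5, Mul(-1, 44)), -6132), Rational(1, 2)) = Pow(Add(Add(-5, -44), -6132), Rational(1, 2)) = Pow(Add(-49, -6132), Rational(1, 2)) = Pow(-6181, Rational(1, 2)) = Mul(I, Pow(6181, Rational(1, 2)))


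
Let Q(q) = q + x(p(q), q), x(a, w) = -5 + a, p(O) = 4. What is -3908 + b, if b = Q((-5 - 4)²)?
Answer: -3828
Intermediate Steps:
Q(q) = -1 + q (Q(q) = q + (-5 + 4) = q - 1 = -1 + q)
b = 80 (b = -1 + (-5 - 4)² = -1 + (-9)² = -1 + 81 = 80)
-3908 + b = -3908 + 80 = -3828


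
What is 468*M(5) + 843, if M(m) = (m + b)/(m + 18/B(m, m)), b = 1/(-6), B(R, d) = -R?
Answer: 17211/7 ≈ 2458.7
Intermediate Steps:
b = -⅙ ≈ -0.16667
M(m) = (-⅙ + m)/(m - 18/m) (M(m) = (m - ⅙)/(m + 18/((-m))) = (-⅙ + m)/(m + 18*(-1/m)) = (-⅙ + m)/(m - 18/m))
468*M(5) + 843 = 468*((⅙)*5*(-1 + 6*5)/(-18 + 5²)) + 843 = 468*((⅙)*5*(-1 + 30)/(-18 + 25)) + 843 = 468*((⅙)*5*29/7) + 843 = 468*((⅙)*5*(⅐)*29) + 843 = 468*(145/42) + 843 = 11310/7 + 843 = 17211/7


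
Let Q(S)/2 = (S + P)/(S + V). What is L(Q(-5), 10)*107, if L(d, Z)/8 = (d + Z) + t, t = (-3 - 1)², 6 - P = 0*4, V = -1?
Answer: 65912/3 ≈ 21971.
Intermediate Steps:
P = 6 (P = 6 - 0*4 = 6 - 1*0 = 6 + 0 = 6)
t = 16 (t = (-4)² = 16)
Q(S) = 2*(6 + S)/(-1 + S) (Q(S) = 2*((S + 6)/(S - 1)) = 2*((6 + S)/(-1 + S)) = 2*(6 + S)/(-1 + S))
L(d, Z) = 128 + 8*Z + 8*d (L(d, Z) = 8*((d + Z) + 16) = 8*((Z + d) + 16) = 8*(16 + Z + d) = 128 + 8*Z + 8*d)
L(Q(-5), 10)*107 = (128 + 8*10 + 8*(2*(6 - 5)/(-1 - 5)))*107 = (128 + 80 + 8*(2*1/(-6)))*107 = (128 + 80 + 8*(2*(-⅙)*1))*107 = (128 + 80 + 8*(-⅓))*107 = (128 + 80 - 8/3)*107 = (616/3)*107 = 65912/3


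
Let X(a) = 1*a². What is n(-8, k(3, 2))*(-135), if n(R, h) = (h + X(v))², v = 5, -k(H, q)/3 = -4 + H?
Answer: -105840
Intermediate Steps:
k(H, q) = 12 - 3*H (k(H, q) = -3*(-4 + H) = 12 - 3*H)
X(a) = a²
n(R, h) = (25 + h)² (n(R, h) = (h + 5²)² = (h + 25)² = (25 + h)²)
n(-8, k(3, 2))*(-135) = (25 + (12 - 3*3))²*(-135) = (25 + (12 - 9))²*(-135) = (25 + 3)²*(-135) = 28²*(-135) = 784*(-135) = -105840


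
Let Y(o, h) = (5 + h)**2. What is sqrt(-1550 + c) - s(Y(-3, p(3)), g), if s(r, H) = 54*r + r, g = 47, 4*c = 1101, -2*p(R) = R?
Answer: -2695/4 + I*sqrt(5099)/2 ≈ -673.75 + 35.704*I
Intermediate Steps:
p(R) = -R/2
c = 1101/4 (c = (1/4)*1101 = 1101/4 ≈ 275.25)
s(r, H) = 55*r
sqrt(-1550 + c) - s(Y(-3, p(3)), g) = sqrt(-1550 + 1101/4) - 55*(5 - 1/2*3)**2 = sqrt(-5099/4) - 55*(5 - 3/2)**2 = I*sqrt(5099)/2 - 55*(7/2)**2 = I*sqrt(5099)/2 - 55*49/4 = I*sqrt(5099)/2 - 1*2695/4 = I*sqrt(5099)/2 - 2695/4 = -2695/4 + I*sqrt(5099)/2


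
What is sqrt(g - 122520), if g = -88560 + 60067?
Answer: I*sqrt(151013) ≈ 388.6*I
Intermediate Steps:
g = -28493
sqrt(g - 122520) = sqrt(-28493 - 122520) = sqrt(-151013) = I*sqrt(151013)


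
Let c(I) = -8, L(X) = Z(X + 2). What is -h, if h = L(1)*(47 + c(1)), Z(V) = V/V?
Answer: -39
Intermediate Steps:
Z(V) = 1
L(X) = 1
h = 39 (h = 1*(47 - 8) = 1*39 = 39)
-h = -1*39 = -39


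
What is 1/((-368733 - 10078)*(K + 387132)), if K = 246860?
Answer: -1/240163143512 ≈ -4.1638e-12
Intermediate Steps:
1/((-368733 - 10078)*(K + 387132)) = 1/((-368733 - 10078)*(246860 + 387132)) = 1/(-378811*633992) = 1/(-240163143512) = -1/240163143512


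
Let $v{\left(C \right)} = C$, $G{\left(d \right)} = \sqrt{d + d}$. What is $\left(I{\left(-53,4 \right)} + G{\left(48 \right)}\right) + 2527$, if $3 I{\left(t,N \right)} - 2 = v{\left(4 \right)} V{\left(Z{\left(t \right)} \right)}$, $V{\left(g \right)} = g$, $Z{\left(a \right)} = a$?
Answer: $2457 + 4 \sqrt{6} \approx 2466.8$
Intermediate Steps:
$G{\left(d \right)} = \sqrt{2} \sqrt{d}$ ($G{\left(d \right)} = \sqrt{2 d} = \sqrt{2} \sqrt{d}$)
$I{\left(t,N \right)} = \frac{2}{3} + \frac{4 t}{3}$
$\left(I{\left(-53,4 \right)} + G{\left(48 \right)}\right) + 2527 = \left(\left(\frac{2}{3} + \frac{4}{3} \left(-53\right)\right) + \sqrt{2} \sqrt{48}\right) + 2527 = \left(\left(\frac{2}{3} - \frac{212}{3}\right) + \sqrt{2} \cdot 4 \sqrt{3}\right) + 2527 = \left(-70 + 4 \sqrt{6}\right) + 2527 = 2457 + 4 \sqrt{6}$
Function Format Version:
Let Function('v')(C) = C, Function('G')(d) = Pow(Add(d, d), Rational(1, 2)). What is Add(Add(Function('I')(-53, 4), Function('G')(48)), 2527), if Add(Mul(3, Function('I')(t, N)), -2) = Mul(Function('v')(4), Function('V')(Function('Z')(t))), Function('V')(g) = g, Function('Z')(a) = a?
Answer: Add(2457, Mul(4, Pow(6, Rational(1, 2)))) ≈ 2466.8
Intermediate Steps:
Function('G')(d) = Mul(Pow(2, Rational(1, 2)), Pow(d, Rational(1, 2))) (Function('G')(d) = Pow(Mul(2, d), Rational(1, 2)) = Mul(Pow(2, Rational(1, 2)), Pow(d, Rational(1, 2))))
Function('I')(t, N) = Add(Rational(2, 3), Mul(Rational(4, 3), t)) (Function('I')(t, N) = Add(Rational(2, 3), Mul(Rational(1, 3), Mul(4, t))) = Add(Rational(2, 3), Mul(Rational(4, 3), t)))
Add(Add(Function('I')(-53, 4), Function('G')(48)), 2527) = Add(Add(Add(Rational(2, 3), Mul(Rational(4, 3), -53)), Mul(Pow(2, Rational(1, 2)), Pow(48, Rational(1, 2)))), 2527) = Add(Add(Add(Rational(2, 3), Rational(-212, 3)), Mul(Pow(2, Rational(1, 2)), Mul(4, Pow(3, Rational(1, 2))))), 2527) = Add(Add(-70, Mul(4, Pow(6, Rational(1, 2)))), 2527) = Add(2457, Mul(4, Pow(6, Rational(1, 2))))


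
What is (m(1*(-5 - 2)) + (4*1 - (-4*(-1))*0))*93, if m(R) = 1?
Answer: 465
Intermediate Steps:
(m(1*(-5 - 2)) + (4*1 - (-4*(-1))*0))*93 = (1 + (4*1 - (-4*(-1))*0))*93 = (1 + (4 - 4*0))*93 = (1 + (4 - 1*0))*93 = (1 + (4 + 0))*93 = (1 + 4)*93 = 5*93 = 465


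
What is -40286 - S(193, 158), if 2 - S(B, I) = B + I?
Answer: -39937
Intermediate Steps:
S(B, I) = 2 - B - I (S(B, I) = 2 - (B + I) = 2 + (-B - I) = 2 - B - I)
-40286 - S(193, 158) = -40286 - (2 - 1*193 - 1*158) = -40286 - (2 - 193 - 158) = -40286 - 1*(-349) = -40286 + 349 = -39937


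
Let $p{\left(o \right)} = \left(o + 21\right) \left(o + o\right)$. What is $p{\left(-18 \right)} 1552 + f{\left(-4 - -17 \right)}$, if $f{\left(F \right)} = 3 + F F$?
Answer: $-167444$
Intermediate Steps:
$f{\left(F \right)} = 3 + F^{2}$
$p{\left(o \right)} = 2 o \left(21 + o\right)$ ($p{\left(o \right)} = \left(21 + o\right) 2 o = 2 o \left(21 + o\right)$)
$p{\left(-18 \right)} 1552 + f{\left(-4 - -17 \right)} = 2 \left(-18\right) \left(21 - 18\right) 1552 + \left(3 + \left(-4 - -17\right)^{2}\right) = 2 \left(-18\right) 3 \cdot 1552 + \left(3 + \left(-4 + 17\right)^{2}\right) = \left(-108\right) 1552 + \left(3 + 13^{2}\right) = -167616 + \left(3 + 169\right) = -167616 + 172 = -167444$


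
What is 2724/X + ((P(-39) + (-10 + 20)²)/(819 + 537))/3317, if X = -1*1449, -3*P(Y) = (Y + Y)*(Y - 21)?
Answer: -113465411/60346181 ≈ -1.8802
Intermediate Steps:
P(Y) = -2*Y*(-21 + Y)/3 (P(Y) = -(Y + Y)*(Y - 21)/3 = -2*Y*(-21 + Y)/3)
X = -1449
2724/X + ((P(-39) + (-10 + 20)²)/(819 + 537))/3317 = 2724/(-1449) + (((⅔)*(-39)*(21 - 1*(-39)) + (-10 + 20)²)/(819 + 537))/3317 = 2724*(-1/1449) + (((⅔)*(-39)*(21 + 39) + 10²)/1356)*(1/3317) = -908/483 + (((⅔)*(-39)*60 + 100)*(1/1356))*(1/3317) = -908/483 + ((-1560 + 100)*(1/1356))*(1/3317) = -908/483 - 1460*1/1356*(1/3317) = -908/483 - 365/339*1/3317 = -908/483 - 365/1124463 = -113465411/60346181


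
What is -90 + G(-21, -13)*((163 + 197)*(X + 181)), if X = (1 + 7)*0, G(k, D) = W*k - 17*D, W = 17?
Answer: -8861850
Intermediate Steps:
G(k, D) = -17*D + 17*k (G(k, D) = 17*k - 17*D = -17*D + 17*k)
X = 0 (X = 8*0 = 0)
-90 + G(-21, -13)*((163 + 197)*(X + 181)) = -90 + (-17*(-13) + 17*(-21))*((163 + 197)*(0 + 181)) = -90 + (221 - 357)*(360*181) = -90 - 136*65160 = -90 - 8861760 = -8861850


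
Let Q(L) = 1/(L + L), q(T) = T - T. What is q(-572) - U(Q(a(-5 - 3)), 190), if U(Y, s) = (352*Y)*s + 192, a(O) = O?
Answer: 3988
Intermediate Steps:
q(T) = 0
Q(L) = 1/(2*L)
U(Y, s) = 192 + 352*Y*s (U(Y, s) = 352*Y*s + 192 = 192 + 352*Y*s)
q(-572) - U(Q(a(-5 - 3)), 190) = 0 - (192 + 352*(1/(2*(-5 - 3)))*190) = 0 - (192 + 352*((1/2)/(-8))*190) = 0 - (192 + 352*((1/2)*(-1/8))*190) = 0 - (192 + 352*(-1/16)*190) = 0 - (192 - 4180) = 0 - 1*(-3988) = 0 + 3988 = 3988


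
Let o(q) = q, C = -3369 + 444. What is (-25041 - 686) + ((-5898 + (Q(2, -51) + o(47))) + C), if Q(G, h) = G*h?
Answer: -34605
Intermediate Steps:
C = -2925
(-25041 - 686) + ((-5898 + (Q(2, -51) + o(47))) + C) = (-25041 - 686) + ((-5898 + (2*(-51) + 47)) - 2925) = -25727 + ((-5898 + (-102 + 47)) - 2925) = -25727 + ((-5898 - 55) - 2925) = -25727 + (-5953 - 2925) = -25727 - 8878 = -34605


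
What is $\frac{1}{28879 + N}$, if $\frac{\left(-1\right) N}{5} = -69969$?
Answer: $\frac{1}{378724} \approx 2.6404 \cdot 10^{-6}$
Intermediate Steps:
$N = 349845$ ($N = \left(-5\right) \left(-69969\right) = 349845$)
$\frac{1}{28879 + N} = \frac{1}{28879 + 349845} = \frac{1}{378724}$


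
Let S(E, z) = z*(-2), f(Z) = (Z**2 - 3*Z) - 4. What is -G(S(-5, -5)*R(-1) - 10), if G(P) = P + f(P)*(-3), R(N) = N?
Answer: 1388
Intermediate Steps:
f(Z) = -4 + Z**2 - 3*Z
S(E, z) = -2*z
G(P) = 12 - 3*P**2 + 10*P (G(P) = P + (-4 + P**2 - 3*P)*(-3) = P + (12 - 3*P**2 + 9*P) = 12 - 3*P**2 + 10*P)
-G(S(-5, -5)*R(-1) - 10) = -(12 - 3*(-2*(-5)*(-1) - 10)**2 + 10*(-2*(-5)*(-1) - 10)) = -(12 - 3*(10*(-1) - 10)**2 + 10*(10*(-1) - 10)) = -(12 - 3*(-10 - 10)**2 + 10*(-10 - 10)) = -(12 - 3*(-20)**2 + 10*(-20)) = -(12 - 3*400 - 200) = -(12 - 1200 - 200) = -1*(-1388) = 1388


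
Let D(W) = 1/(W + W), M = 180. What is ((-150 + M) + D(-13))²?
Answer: 606841/676 ≈ 897.69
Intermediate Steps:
D(W) = 1/(2*W)
((-150 + M) + D(-13))² = ((-150 + 180) + (½)/(-13))² = (30 + (½)*(-1/13))² = (30 - 1/26)² = (779/26)² = 606841/676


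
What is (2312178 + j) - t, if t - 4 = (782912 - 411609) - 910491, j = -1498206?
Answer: 1353156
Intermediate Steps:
t = -539184 (t = 4 + ((782912 - 411609) - 910491) = 4 + (371303 - 910491) = 4 - 539188 = -539184)
(2312178 + j) - t = (2312178 - 1498206) - 1*(-539184) = 813972 + 539184 = 1353156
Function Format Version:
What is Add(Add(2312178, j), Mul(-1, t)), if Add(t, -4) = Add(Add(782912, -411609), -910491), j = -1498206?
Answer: 1353156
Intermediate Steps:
t = -539184 (t = Add(4, Add(Add(782912, -411609), -910491)) = Add(4, Add(371303, -910491)) = Add(4, -539188) = -539184)
Add(Add(2312178, j), Mul(-1, t)) = Add(Add(2312178, -1498206), Mul(-1, -539184)) = Add(813972, 539184) = 1353156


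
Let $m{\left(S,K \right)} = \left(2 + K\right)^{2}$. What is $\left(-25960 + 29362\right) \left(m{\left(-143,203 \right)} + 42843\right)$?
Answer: $288720936$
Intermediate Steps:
$\left(-25960 + 29362\right) \left(m{\left(-143,203 \right)} + 42843\right) = \left(-25960 + 29362\right) \left(\left(2 + 203\right)^{2} + 42843\right) = 3402 \left(205^{2} + 42843\right) = 3402 \left(42025 + 42843\right) = 3402 \cdot 84868 = 288720936$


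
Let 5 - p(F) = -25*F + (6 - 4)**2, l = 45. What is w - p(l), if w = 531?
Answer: -595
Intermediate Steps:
p(F) = 1 + 25*F (p(F) = 5 - (-25*F + (6 - 4)**2) = 5 - (-25*F + 2**2) = 5 - (-25*F + 4) = 5 - (4 - 25*F) = 5 + (-4 + 25*F) = 1 + 25*F)
w - p(l) = 531 - (1 + 25*45) = 531 - (1 + 1125) = 531 - 1*1126 = 531 - 1126 = -595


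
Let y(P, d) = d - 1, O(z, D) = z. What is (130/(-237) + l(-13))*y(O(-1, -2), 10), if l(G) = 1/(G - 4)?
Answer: -7341/1343 ≈ -5.4661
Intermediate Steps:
l(G) = 1/(-4 + G)
y(P, d) = -1 + d
(130/(-237) + l(-13))*y(O(-1, -2), 10) = (130/(-237) + 1/(-4 - 13))*(-1 + 10) = (130*(-1/237) + 1/(-17))*9 = (-130/237 - 1/17)*9 = -2447/4029*9 = -7341/1343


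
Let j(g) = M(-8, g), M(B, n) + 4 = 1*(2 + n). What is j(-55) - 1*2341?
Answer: -2398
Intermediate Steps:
M(B, n) = -2 + n (M(B, n) = -4 + 1*(2 + n) = -4 + (2 + n) = -2 + n)
j(g) = -2 + g
j(-55) - 1*2341 = (-2 - 55) - 1*2341 = -57 - 2341 = -2398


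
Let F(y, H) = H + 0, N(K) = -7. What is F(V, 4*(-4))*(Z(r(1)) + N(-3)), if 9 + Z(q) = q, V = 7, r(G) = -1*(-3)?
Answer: 208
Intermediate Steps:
r(G) = 3
Z(q) = -9 + q
F(y, H) = H
F(V, 4*(-4))*(Z(r(1)) + N(-3)) = (4*(-4))*((-9 + 3) - 7) = -16*(-6 - 7) = -16*(-13) = 208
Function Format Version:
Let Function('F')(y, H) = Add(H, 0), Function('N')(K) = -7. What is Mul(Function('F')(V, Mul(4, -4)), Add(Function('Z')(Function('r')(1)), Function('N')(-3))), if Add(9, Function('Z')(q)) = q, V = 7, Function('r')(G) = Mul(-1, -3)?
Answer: 208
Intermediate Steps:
Function('r')(G) = 3
Function('Z')(q) = Add(-9, q)
Function('F')(y, H) = H
Mul(Function('F')(V, Mul(4, -4)), Add(Function('Z')(Function('r')(1)), Function('N')(-3))) = Mul(Mul(4, -4), Add(Add(-9, 3), -7)) = Mul(-16, Add(-6, -7)) = Mul(-16, -13) = 208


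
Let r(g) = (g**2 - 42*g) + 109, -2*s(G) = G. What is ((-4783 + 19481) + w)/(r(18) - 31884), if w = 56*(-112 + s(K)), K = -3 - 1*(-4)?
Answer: -8398/32207 ≈ -0.26075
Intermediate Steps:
K = 1 (K = -3 + 4 = 1)
s(G) = -G/2
w = -6300 (w = 56*(-112 - 1/2*1) = 56*(-112 - 1/2) = 56*(-225/2) = -6300)
r(g) = 109 + g**2 - 42*g
((-4783 + 19481) + w)/(r(18) - 31884) = ((-4783 + 19481) - 6300)/((109 + 18**2 - 42*18) - 31884) = (14698 - 6300)/((109 + 324 - 756) - 31884) = 8398/(-323 - 31884) = 8398/(-32207) = 8398*(-1/32207) = -8398/32207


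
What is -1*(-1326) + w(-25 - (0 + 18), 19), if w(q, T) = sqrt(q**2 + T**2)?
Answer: 1326 + sqrt(2210) ≈ 1373.0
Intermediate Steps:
w(q, T) = sqrt(T**2 + q**2)
-1*(-1326) + w(-25 - (0 + 18), 19) = -1*(-1326) + sqrt(19**2 + (-25 - (0 + 18))**2) = 1326 + sqrt(361 + (-25 - 1*18)**2) = 1326 + sqrt(361 + (-25 - 18)**2) = 1326 + sqrt(361 + (-43)**2) = 1326 + sqrt(361 + 1849) = 1326 + sqrt(2210)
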